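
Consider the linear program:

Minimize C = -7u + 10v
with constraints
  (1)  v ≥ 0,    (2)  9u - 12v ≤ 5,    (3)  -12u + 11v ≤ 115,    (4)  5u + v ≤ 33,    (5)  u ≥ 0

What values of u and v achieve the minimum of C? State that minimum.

u = 5/9, v = 0, minimum C = -35/9

Corner points and C = -7u + 10v:
  (5/9, 0) → C = -35/9
  (0, 0) → C = 0
  (401/69, 272/69) → C = -29/23
  (248/67, 971/67) → C = 7974/67
  (0, 115/11) → C = 1150/11

The optimum lies where v = 0 and 9u - 12v = 5.
Solving simultaneously gives u = 5/9, v = 0.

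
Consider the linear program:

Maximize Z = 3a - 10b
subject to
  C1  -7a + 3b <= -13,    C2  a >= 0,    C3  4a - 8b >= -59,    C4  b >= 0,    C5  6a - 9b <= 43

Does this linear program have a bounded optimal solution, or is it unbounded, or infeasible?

Feasible corners and Z = 3a - 10b:
  (281/44, 465/44) → Z = -3807/44
  (13/7, 0) → Z = 39/7
  (875/12, 263/6) → Z = -2635/12
  (43/6, 0) → Z = 43/2
The feasible region has finitely many vertices and no improving ray; the maximum is 43/2 at (43/6, 0).

bounded optimum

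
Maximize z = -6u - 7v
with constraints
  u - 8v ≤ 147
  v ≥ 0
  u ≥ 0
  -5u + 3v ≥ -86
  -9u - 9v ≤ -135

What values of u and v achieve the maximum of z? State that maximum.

u = 15, v = 0, maximum z = -90

Feasible corners and z = -6u - 7v:
  (86/5, 0) → z = -516/5
  (15, 0) → z = -90
  (0, 15) → z = -105
The feasible region is unbounded (it extends along (0, 1), (3, 5)), but z strictly decreases along every unbounded feasible direction, so there is no improving ray and the maximum is attained at a vertex.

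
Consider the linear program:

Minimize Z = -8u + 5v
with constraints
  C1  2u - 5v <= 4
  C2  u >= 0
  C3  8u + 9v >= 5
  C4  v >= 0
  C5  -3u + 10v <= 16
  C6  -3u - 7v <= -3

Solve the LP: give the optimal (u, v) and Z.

u = 24, v = 44/5, minimum Z = -148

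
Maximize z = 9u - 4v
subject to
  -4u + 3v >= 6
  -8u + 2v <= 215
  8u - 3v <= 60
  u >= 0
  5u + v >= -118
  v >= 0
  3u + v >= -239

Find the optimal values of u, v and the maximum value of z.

Vertices and z = 9u - 4v:
  (33/2, 24) → z = 105/2
  (0, 2) → z = -8
  (0, 215/2) → z = -430
The feasible region is unbounded (it extends along (3, 8), (1, 4)), but z strictly decreases along every unbounded feasible direction, so there is no improving ray and the maximum is attained at a vertex.

At the optimal vertex, -4u + 3v = 6 and 8u - 3v = 60.
Solving simultaneously gives u = 33/2, v = 24.

u = 33/2, v = 24, maximum z = 105/2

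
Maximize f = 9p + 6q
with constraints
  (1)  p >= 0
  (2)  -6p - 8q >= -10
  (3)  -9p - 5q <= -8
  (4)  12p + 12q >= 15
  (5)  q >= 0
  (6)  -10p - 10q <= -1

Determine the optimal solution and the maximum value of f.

p = 5/3, q = 0, maximum f = 15

Vertices and f = 9p + 6q:
  (1/3, 1) → f = 9
  (5/3, 0) → f = 15
  (7/16, 13/16) → f = 141/16
  (5/4, 0) → f = 45/4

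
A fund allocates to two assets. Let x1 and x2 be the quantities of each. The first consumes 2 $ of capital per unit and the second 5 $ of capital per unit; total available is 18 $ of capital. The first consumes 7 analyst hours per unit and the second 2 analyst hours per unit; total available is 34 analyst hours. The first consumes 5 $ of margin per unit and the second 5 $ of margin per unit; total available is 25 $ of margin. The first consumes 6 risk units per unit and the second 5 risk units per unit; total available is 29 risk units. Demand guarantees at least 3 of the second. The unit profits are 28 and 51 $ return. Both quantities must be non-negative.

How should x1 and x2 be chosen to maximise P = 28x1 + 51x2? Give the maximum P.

x1 = 3/2, x2 = 3, maximum P = 195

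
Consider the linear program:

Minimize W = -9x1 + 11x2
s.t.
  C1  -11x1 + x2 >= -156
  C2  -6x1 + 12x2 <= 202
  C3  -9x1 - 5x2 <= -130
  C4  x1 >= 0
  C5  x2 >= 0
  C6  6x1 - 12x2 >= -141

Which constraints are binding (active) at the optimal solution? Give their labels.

Vertices and W = -9x1 + 11x2:
  (455/32, 13/32) → W = -247/2
  (671/42, 829/42) → W = 220/3
  (285/46, 683/46) → W = 2474/23

The minimum is at (455/32, 13/32). Substituting into each constraint, equality holds for C1 and C3; the remaining constraints have slack.

C1 and C3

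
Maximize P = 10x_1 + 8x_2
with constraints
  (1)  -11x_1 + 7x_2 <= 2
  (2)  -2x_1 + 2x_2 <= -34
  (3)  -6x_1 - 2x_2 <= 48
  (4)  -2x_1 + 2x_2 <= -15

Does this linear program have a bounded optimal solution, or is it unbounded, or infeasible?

From the feasible point (-7/4, -75/4), moving in the direction (2, 2) keeps every constraint satisfied while P increases without bound.

unbounded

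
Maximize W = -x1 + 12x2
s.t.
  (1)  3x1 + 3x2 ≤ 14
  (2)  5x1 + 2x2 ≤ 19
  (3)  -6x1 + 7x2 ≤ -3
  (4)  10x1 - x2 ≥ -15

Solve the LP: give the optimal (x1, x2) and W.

x1 = 107/39, x2 = 25/13, maximum W = 61/3

Extreme points and W = -x1 + 12x2:
  (29/9, 13/9) → W = 127/9
  (107/39, 25/13) → W = 61/3
  (-27/16, -15/8) → W = -333/16
The feasible region is unbounded (it extends along (-1, -10), (2, -5)), but W strictly decreases along every unbounded feasible direction, so there is no improving ray and the maximum is attained at a vertex.

The optimum lies where 3x1 + 3x2 = 14 and -6x1 + 7x2 = -3.
Solving simultaneously gives x1 = 107/39, x2 = 25/13.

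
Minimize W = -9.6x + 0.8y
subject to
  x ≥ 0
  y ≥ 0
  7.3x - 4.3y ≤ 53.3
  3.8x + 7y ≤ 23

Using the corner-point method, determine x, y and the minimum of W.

x = 115/19, y = 0, minimum W = -1104/19

Extreme points and W = -9.6x + 0.8y:
  (0, 0) → W = 0
  (0, 23/7) → W = 92/35
  (115/19, 0) → W = -1104/19

At the optimal vertex, y = 0 and 3.8x + 7y = 23.
Solving simultaneously gives x = 115/19, y = 0.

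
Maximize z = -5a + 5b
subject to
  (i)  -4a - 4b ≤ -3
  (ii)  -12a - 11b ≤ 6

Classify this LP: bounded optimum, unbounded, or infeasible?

From the feasible point (-57/4, 15), moving in the direction (-11, 12) keeps every constraint satisfied while z increases without bound.

unbounded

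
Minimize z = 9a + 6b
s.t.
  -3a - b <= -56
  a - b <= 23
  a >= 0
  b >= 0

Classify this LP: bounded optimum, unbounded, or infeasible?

bounded optimum

Corner points and z = 9a + 6b:
  (0, 56) → z = 336
  (56/3, 0) → z = 168
  (23, 0) → z = 207
The feasible region has finitely many vertices and no improving ray; the minimum is 168 at (56/3, 0).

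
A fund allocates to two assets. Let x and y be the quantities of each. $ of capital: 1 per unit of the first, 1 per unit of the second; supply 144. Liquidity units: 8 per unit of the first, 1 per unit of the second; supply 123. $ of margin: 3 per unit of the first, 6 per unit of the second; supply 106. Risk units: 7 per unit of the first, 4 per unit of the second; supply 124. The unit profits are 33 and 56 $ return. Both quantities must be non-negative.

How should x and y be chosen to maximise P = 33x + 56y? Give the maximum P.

x = 32/3, y = 37/3, maximum P = 3128/3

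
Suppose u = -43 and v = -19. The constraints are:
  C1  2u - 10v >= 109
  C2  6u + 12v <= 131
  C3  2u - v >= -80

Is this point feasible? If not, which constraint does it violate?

not feasible — violates C1

Constraint C1: 2u - 10v = 104, which is not ≥ 109. All other constraints are satisfied.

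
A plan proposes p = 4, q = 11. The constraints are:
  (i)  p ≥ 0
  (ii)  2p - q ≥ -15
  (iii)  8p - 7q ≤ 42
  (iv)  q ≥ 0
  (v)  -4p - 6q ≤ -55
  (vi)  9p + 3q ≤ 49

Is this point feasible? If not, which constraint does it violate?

Constraint (vi): 9p + 3q = 69, which is not ≤ 49. All other constraints are satisfied.

not feasible — violates (vi)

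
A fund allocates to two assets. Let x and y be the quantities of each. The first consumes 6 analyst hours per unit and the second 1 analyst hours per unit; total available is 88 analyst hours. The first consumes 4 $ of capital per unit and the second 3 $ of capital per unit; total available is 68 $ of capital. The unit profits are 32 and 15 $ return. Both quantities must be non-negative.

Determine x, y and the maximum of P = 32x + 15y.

x = 14, y = 4, maximum P = 508

The binding constraints are 6x + y = 88 and 4x + 3y = 68.
Solving simultaneously gives x = 14, y = 4.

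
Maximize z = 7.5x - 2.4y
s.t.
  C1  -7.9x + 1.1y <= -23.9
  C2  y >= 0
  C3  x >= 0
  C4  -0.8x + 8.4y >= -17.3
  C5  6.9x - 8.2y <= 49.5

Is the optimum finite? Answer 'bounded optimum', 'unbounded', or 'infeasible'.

unbounded

From the feasible point (239/79, 0), moving in the direction (8.2, 6.9) keeps every constraint satisfied while z increases without bound.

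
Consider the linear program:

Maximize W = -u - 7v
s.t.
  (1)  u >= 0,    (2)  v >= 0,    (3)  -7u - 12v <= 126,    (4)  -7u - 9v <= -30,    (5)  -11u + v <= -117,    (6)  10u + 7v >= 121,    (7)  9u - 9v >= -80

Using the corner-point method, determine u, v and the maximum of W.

u = 121/10, v = 0, maximum W = -121/10

Extreme points and W = -u - 7v:
  (121/10, 0) → W = -121/10
  (940/87, 161/87) → W = -689/29
  (1133/90, 1933/90) → W = -2444/15
The feasible region is unbounded (it extends along (1, 1), (1, 0)), but W strictly decreases along every unbounded feasible direction, so there is no improving ray and the maximum is attained at a vertex.

The binding constraints are v = 0 and 10u + 7v = 121.
Solving simultaneously gives u = 121/10, v = 0.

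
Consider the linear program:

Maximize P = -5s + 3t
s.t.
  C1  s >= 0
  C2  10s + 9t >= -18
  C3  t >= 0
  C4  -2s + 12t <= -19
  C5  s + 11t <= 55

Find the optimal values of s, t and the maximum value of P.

s = 19/2, t = 0, maximum P = -95/2

Corner points and P = -5s + 3t:
  (19/2, 0) → P = -95/2
  (55, 0) → P = -275
  (869/34, 91/34) → P = -2036/17

The binding constraints are t = 0 and -2s + 12t = -19.
Solving simultaneously gives s = 19/2, t = 0.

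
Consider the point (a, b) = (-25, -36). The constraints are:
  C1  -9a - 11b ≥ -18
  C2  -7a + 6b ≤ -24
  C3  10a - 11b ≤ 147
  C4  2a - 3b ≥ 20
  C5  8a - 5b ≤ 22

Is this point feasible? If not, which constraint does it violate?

C1: 621 ≥ -18 ✓
C2: -41 ≤ -24 ✓
C3: 146 ≤ 147 ✓
C4: 58 ≥ 20 ✓
C5: -20 ≤ 22 ✓

feasible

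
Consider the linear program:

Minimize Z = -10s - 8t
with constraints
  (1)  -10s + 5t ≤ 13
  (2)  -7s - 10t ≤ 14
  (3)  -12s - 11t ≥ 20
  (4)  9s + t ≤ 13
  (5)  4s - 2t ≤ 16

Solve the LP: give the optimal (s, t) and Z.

s = -46/43, t = -28/43, minimum Z = 684/43

Feasible corners and Z = -10s - 8t:
  (-40/27, -49/135) → Z = 2392/135
  (-243/170, -22/85) → Z = 1391/85
  (-46/43, -28/43) → Z = 684/43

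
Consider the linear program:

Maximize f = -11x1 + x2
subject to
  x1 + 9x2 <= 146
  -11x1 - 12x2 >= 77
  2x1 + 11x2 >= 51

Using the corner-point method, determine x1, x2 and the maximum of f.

Feasible corners and f = -11x1 + x2:
  (-815/29, 561/29) → f = 9526/29
  (-1147/7, 241/7) → f = 12858/7
  (-1459/97, 715/97) → f = 16764/97

x1 = -1147/7, x2 = 241/7, maximum f = 12858/7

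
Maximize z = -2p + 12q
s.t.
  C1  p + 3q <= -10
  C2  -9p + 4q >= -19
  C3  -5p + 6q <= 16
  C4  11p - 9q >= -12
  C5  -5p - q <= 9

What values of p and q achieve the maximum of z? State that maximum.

Corner points and z = -2p + 12q:
  (17/31, -109/31) → z = -1342/31
  (-17/14, -41/14) → z = -229/7
  (-17/29, -176/29) → z = -2078/29

At the optimal vertex, p + 3q = -10 and -5p - q = 9.
Solving simultaneously gives p = -17/14, q = -41/14.

p = -17/14, q = -41/14, maximum z = -229/7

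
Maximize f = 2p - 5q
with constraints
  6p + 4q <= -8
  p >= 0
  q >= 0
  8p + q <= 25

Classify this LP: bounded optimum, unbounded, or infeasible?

infeasible

The boundaries 6p + 4q = -8 and p = 0 meet at (0, -2), but that point violates q ≥ 0. Every candidate vertex is excluded by some other constraint, so the feasible region is empty.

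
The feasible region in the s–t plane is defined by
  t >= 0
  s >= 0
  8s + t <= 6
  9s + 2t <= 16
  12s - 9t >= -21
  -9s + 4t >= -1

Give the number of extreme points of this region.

5

Of the 15 pairwise boundary intersections, those satisfying every inequality are:
  (0, 0)
  (1/9, 0)
  (0, 7/3)
  (11/28, 20/7)
  (25/41, 46/41)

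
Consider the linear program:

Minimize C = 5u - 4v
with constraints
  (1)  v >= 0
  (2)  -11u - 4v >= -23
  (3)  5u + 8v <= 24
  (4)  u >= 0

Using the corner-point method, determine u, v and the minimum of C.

Corner points and C = 5u - 4v:
  (23/11, 0) → C = 115/11
  (0, 0) → C = 0
  (22/17, 149/68) → C = -39/17
  (0, 3) → C = -12

The binding constraints are 5u + 8v = 24 and u = 0.
Solving simultaneously gives u = 0, v = 3.

u = 0, v = 3, minimum C = -12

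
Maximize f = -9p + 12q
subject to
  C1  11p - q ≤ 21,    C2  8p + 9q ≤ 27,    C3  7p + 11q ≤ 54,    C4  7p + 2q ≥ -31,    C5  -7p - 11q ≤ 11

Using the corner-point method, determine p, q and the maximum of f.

Feasible corners and f = -9p + 12q:
  (216/107, 129/107) → f = -396/107
  (55/32, -67/32) → f = -1299/32
  (-333/47, 437/47) → f = 8241/47
  (-319/63, 20/9) → f = 1517/21

p = -333/47, q = 437/47, maximum f = 8241/47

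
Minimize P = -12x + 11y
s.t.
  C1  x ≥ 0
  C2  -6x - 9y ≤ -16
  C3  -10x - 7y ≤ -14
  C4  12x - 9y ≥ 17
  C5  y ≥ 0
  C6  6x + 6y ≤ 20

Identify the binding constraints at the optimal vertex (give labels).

Feasible corners and P = -12x + 11y:
  (11/6, 5/9) → P = -143/9
  (8/3, 0) → P = -32
  (47/21, 23/21) → P = -311/21
  (10/3, 0) → P = -40

The minimum is at (10/3, 0). Substituting into each constraint, equality holds for C5 and C6; the remaining constraints have slack.

C5 and C6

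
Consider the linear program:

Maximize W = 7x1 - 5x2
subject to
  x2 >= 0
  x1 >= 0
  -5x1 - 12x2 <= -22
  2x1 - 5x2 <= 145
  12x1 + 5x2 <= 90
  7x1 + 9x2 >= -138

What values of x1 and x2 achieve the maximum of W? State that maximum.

x1 = 15/2, x2 = 0, maximum W = 105/2

Corner points and W = 7x1 - 5x2:
  (22/5, 0) → W = 154/5
  (15/2, 0) → W = 105/2
  (0, 11/6) → W = -55/6
  (0, 18) → W = -90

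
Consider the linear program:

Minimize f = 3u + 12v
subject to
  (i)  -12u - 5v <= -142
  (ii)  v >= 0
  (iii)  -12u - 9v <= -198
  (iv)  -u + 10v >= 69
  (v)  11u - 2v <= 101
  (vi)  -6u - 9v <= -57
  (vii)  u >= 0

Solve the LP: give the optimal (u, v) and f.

u = 453/43, v = 342/43, minimum f = 5463/43

The feasible region is unbounded (it extends along (0, 1), (2, 11)), but f strictly increases along every unbounded feasible direction, so there is no improving ray and the minimum is attained at a vertex.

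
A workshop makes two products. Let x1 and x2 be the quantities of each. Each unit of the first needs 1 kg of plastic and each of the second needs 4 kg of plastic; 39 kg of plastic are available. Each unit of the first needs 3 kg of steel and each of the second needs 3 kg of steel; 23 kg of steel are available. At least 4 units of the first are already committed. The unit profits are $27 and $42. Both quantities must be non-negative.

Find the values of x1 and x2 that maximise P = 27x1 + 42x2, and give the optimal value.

Vertices and P = 27x1 + 42x2:
  (23/3, 0) → P = 207
  (4, 0) → P = 108
  (4, 11/3) → P = 262

x1 = 4, x2 = 11/3, maximum P = 262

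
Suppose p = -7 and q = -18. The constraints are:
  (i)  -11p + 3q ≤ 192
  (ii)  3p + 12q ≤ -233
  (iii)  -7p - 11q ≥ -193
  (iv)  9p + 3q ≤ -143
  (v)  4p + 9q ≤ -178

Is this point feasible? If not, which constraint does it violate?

Constraint (iv): 9p + 3q = -117, which is not ≤ -143. All other constraints are satisfied.

not feasible — violates (iv)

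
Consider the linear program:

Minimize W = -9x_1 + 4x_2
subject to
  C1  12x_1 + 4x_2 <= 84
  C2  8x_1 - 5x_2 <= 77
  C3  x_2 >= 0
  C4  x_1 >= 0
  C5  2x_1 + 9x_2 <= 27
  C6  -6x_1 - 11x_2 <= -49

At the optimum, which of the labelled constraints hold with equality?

Feasible corners and W = -9x_1 + 4x_2:
  (162/25, 39/25) → W = -1302/25
  (182/27, 7/9) → W = -518/9
  (9/2, 2) → W = -65/2

The minimum is at (182/27, 7/9). Substituting into each constraint, equality holds for C1 and C6; the remaining constraints have slack.

C1 and C6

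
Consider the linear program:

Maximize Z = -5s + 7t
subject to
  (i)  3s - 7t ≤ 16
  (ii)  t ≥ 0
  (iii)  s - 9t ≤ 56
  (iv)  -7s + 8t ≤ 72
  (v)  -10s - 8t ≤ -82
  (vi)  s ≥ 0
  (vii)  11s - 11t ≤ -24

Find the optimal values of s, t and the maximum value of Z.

s = 600/11, t = 624/11, maximum Z = 1368/11

Extreme points and Z = -5s + 7t:
  (10/17, 647/68) → Z = 4329/68
  (600/11, 624/11) → Z = 1368/11
  (355/99, 571/99) → Z = 202/9

The optimum lies where -7s + 8t = 72 and 11s - 11t = -24.
Solving simultaneously gives s = 600/11, t = 624/11.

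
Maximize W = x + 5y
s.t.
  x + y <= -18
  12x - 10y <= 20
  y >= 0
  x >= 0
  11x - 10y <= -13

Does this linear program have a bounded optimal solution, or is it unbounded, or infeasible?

The boundaries x + y = -18 and y = 0 meet at (-18, 0), but that point violates x ≥ 0. Every candidate vertex is excluded by some other constraint, so the feasible region is empty.

infeasible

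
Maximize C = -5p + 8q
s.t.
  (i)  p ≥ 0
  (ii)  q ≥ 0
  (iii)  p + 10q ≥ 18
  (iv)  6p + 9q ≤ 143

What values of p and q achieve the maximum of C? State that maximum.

Extreme points and C = -5p + 8q:
  (0, 9/5) → C = 72/5
  (0, 143/9) → C = 1144/9
  (18, 0) → C = -90
  (143/6, 0) → C = -715/6

At the optimal vertex, p = 0 and 6p + 9q = 143.
Solving simultaneously gives p = 0, q = 143/9.

p = 0, q = 143/9, maximum C = 1144/9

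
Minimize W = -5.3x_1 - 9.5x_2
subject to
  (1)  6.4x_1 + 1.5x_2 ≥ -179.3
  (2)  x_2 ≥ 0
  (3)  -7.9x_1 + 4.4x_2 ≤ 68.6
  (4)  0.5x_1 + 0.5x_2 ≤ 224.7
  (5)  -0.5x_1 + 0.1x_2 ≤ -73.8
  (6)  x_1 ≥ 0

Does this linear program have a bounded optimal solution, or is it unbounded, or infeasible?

bounded optimum

Corner points and W = -5.3x_1 - 9.5x_2:
  (449.4, 0) → W = -2381.82
  (147.6, 0) → W = -782.28
  (197.9, 251.5) → W = -3438.12
The feasible region has finitely many vertices and no improving ray; the minimum is -3438.12 at (197.9, 251.5).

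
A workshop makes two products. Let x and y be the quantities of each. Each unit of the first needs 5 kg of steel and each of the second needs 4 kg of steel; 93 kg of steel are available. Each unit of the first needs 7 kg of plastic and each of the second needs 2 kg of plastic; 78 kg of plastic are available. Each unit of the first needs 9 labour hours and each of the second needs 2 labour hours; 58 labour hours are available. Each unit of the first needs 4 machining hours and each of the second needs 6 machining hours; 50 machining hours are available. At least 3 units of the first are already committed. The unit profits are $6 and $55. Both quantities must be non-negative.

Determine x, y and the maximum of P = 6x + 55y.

Vertices and P = 6x + 55y:
  (58/9, 0) → P = 116/3
  (3, 0) → P = 18
  (124/23, 109/23) → P = 293
  (3, 19/3) → P = 1099/3

x = 3, y = 19/3, maximum P = 1099/3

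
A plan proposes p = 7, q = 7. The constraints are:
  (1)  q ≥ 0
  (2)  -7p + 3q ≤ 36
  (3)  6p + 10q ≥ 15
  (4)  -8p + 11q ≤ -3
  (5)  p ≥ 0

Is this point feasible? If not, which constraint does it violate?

not feasible — violates (4)

Constraint (4): -8p + 11q = 21, which is not ≤ -3. All other constraints are satisfied.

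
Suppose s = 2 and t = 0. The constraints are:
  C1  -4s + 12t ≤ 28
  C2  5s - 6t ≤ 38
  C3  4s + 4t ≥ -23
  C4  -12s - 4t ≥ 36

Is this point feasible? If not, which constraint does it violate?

not feasible — violates C4

Constraint C4: -12s - 4t = -24, which is not ≥ 36. All other constraints are satisfied.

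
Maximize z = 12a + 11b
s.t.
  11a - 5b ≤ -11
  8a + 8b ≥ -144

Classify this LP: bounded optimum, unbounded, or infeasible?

From the feasible point (-101/16, -187/16), moving in the direction (5, 11) keeps every constraint satisfied while z increases without bound.

unbounded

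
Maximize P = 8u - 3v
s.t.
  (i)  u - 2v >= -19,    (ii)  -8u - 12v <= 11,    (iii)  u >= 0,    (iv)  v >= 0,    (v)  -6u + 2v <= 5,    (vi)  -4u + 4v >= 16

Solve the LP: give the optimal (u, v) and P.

Vertices and P = 8u - 3v:
  (14/5, 109/10) → P = -103/10
  (11, 15) → P = 43
  (3/4, 19/4) → P = -33/4

u = 11, v = 15, maximum P = 43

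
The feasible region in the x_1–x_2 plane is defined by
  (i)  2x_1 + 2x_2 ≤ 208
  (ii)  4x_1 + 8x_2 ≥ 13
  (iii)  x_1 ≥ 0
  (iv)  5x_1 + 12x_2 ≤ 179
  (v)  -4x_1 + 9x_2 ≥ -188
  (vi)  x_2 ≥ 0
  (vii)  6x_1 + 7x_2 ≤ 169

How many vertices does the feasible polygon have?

Of the 21 pairwise boundary intersections, those satisfying every inequality are:
  (0, 13/8)
  (13/4, 0)
  (0, 179/12)
  (775/37, 229/37)
  (169/6, 0)

5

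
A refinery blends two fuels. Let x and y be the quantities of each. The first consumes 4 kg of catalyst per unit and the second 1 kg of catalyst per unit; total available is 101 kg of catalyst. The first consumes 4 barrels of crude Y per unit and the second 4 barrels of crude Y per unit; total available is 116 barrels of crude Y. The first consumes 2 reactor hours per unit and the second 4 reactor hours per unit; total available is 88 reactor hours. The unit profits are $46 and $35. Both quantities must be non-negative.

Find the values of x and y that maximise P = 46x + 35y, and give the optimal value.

Extreme points and P = 46x + 35y:
  (0, 0) → P = 0
  (0, 22) → P = 770
  (101/4, 0) → P = 2323/2
  (24, 5) → P = 1279
  (14, 15) → P = 1169

x = 24, y = 5, maximum P = 1279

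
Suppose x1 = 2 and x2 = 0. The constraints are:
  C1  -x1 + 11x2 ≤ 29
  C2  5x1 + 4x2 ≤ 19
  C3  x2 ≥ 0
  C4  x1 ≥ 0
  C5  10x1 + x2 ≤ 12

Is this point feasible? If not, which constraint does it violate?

not feasible — violates C5

Constraint C5: 10x1 + x2 = 20, which is not ≤ 12. All other constraints are satisfied.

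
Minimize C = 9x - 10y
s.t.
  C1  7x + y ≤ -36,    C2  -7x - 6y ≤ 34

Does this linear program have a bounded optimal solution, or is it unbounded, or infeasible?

unbounded

From the feasible point (-26/5, 2/5), moving in the direction (-1, 7) keeps every constraint satisfied while C decreases without bound.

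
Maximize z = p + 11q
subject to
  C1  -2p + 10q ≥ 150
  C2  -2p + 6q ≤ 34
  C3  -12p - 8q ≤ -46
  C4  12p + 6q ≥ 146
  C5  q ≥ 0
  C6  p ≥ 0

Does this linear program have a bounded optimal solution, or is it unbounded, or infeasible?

From the feasible point (70, 29), moving in the direction (6, 2) keeps every constraint satisfied while z increases without bound.

unbounded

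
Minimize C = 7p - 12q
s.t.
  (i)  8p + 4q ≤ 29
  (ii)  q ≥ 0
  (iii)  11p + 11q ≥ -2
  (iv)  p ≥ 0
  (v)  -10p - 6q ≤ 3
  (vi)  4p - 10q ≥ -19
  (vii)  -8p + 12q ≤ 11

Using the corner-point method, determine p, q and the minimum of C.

Feasible corners and C = 7p - 12q:
  (29/8, 0) → C = 203/8
  (19/8, 5/2) → C = -107/8
  (0, 0) → C = 0
  (0, 11/12) → C = -11

At the optimal vertex, 8p + 4q = 29 and -8p + 12q = 11.
Solving simultaneously gives p = 19/8, q = 5/2.

p = 19/8, q = 5/2, minimum C = -107/8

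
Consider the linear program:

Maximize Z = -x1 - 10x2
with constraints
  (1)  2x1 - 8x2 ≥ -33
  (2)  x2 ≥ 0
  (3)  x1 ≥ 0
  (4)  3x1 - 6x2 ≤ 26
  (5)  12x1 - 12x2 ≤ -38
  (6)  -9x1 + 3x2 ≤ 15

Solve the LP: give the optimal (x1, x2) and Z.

x1 = 0, x2 = 19/6, maximum Z = -95/3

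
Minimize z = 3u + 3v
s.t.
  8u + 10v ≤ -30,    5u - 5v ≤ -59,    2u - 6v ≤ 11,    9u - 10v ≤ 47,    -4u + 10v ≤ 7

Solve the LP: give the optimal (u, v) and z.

u = -38, v = -29/2, minimum z = -315/2

Corner points and z = 3u + 3v:
  (-409/20, -173/20) → z = -873/10
  (-37/2, -67/10) → z = -378/5
  (-38, -29/2) → z = -315/2

The optimum lies where 2u - 6v = 11 and -4u + 10v = 7.
Solving simultaneously gives u = -38, v = -29/2.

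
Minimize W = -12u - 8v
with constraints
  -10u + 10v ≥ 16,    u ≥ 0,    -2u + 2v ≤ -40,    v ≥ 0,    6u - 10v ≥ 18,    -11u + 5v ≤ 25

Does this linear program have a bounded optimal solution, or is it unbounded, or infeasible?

Constraints -10u + 10v ≥ 16 and -2u + 2v ≤ -40 have parallel boundaries but demand opposite sides — no point can satisfy both, so the region is empty.

infeasible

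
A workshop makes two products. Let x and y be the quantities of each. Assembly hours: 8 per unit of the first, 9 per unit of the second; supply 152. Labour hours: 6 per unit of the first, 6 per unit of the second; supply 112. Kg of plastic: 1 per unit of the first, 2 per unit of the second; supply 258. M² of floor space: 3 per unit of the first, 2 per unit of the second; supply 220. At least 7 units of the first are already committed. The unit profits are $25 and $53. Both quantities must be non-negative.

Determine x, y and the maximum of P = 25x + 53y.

Feasible corners and P = 25x + 53y:
  (56/3, 0) → P = 1400/3
  (7, 0) → P = 175
  (16, 8/3) → P = 1624/3
  (7, 32/3) → P = 2221/3

The binding constraints are 8x + 9y = 152 and x = 7.
Solving simultaneously gives x = 7, y = 32/3.

x = 7, y = 32/3, maximum P = 2221/3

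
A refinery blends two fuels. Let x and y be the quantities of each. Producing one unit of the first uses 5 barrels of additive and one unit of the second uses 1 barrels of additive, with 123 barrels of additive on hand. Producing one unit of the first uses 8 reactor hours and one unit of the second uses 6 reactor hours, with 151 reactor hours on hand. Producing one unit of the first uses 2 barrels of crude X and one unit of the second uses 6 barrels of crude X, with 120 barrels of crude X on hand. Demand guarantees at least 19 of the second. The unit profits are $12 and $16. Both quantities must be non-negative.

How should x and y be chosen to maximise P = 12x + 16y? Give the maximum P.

Corner points and P = 12x + 16y:
  (0, 20) → P = 320
  (0, 19) → P = 304
  (3, 19) → P = 340

The optimum lies where 2x + 6y = 120 and y = 19.
Solving simultaneously gives x = 3, y = 19.

x = 3, y = 19, maximum P = 340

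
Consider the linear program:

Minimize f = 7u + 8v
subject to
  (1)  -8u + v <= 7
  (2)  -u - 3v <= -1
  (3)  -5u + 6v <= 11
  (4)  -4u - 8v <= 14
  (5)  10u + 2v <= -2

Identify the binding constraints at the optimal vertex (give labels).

(1) and (2)

Vertices and f = 7u + 8v:
  (-4/5, 3/5) → f = -4/5
  (-31/43, 53/43) → f = 207/43
  (-2/7, 3/7) → f = 10/7
  (-17/35, 10/7) → f = 281/35

The minimum is at (-4/5, 3/5). Substituting into each constraint, equality holds for (1) and (2); the remaining constraints have slack.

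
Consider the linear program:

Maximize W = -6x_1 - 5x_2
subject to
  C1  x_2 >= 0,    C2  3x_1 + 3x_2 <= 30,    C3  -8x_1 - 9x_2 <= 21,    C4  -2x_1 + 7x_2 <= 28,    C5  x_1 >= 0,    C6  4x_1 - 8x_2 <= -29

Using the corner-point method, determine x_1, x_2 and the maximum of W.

Extreme points and W = -6x_1 - 5x_2:
  (0, 4) → W = -20
  (7/4, 9/2) → W = -33
  (0, 29/8) → W = -145/8

The binding constraints are x_1 = 0 and 4x_1 - 8x_2 = -29.
Solving simultaneously gives x_1 = 0, x_2 = 29/8.

x_1 = 0, x_2 = 29/8, maximum W = -145/8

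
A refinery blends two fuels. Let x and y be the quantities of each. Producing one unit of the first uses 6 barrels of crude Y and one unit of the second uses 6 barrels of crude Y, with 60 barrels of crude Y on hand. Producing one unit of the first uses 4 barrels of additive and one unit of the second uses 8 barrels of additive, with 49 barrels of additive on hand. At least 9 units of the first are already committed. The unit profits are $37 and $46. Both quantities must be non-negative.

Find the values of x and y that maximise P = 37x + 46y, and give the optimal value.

The binding constraints are 6x + 6y = 60 and x = 9.
Solving simultaneously gives x = 9, y = 1.

x = 9, y = 1, maximum P = 379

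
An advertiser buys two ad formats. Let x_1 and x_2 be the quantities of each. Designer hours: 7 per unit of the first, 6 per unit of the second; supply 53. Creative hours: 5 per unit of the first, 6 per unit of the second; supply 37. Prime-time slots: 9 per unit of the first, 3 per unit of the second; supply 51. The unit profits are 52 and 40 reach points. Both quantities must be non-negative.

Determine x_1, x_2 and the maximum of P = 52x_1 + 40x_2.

Corner points and P = 52x_1 + 40x_2:
  (0, 0) → P = 0
  (0, 37/6) → P = 740/3
  (17/3, 0) → P = 884/3
  (5, 2) → P = 340

The binding constraints are 5x_1 + 6x_2 = 37 and 9x_1 + 3x_2 = 51.
Solving simultaneously gives x_1 = 5, x_2 = 2.

x_1 = 5, x_2 = 2, maximum P = 340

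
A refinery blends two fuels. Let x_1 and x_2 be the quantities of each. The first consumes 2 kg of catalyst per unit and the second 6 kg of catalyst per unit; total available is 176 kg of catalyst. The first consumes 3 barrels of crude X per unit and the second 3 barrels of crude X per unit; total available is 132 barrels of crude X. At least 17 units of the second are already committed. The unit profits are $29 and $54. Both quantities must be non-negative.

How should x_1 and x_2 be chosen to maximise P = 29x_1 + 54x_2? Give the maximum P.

x_1 = 22, x_2 = 22, maximum P = 1826

Vertices and P = 29x_1 + 54x_2:
  (0, 88/3) → P = 1584
  (0, 17) → P = 918
  (22, 22) → P = 1826
  (27, 17) → P = 1701

The optimum lies where 2x_1 + 6x_2 = 176 and 3x_1 + 3x_2 = 132.
Solving simultaneously gives x_1 = 22, x_2 = 22.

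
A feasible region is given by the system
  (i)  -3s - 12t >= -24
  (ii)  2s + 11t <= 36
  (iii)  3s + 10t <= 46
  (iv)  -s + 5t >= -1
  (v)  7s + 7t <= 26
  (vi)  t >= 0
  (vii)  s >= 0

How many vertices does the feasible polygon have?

5

The feasible vertices (each the meet of two boundaries and inside every other half-plane) are:
  (16/7, 10/7)
  (0, 2)
  (137/42, 19/42)
  (1, 0)
  (0, 0)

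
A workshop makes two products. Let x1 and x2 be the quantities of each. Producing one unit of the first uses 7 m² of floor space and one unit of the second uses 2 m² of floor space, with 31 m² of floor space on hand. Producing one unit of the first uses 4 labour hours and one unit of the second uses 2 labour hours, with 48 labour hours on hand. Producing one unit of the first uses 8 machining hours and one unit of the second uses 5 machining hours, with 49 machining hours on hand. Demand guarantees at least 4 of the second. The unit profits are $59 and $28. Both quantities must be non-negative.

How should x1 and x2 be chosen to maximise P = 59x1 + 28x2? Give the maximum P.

x1 = 3, x2 = 5, maximum P = 317

Corner points and P = 59x1 + 28x2:
  (0, 49/5) → P = 1372/5
  (0, 4) → P = 112
  (3, 5) → P = 317
  (23/7, 4) → P = 2141/7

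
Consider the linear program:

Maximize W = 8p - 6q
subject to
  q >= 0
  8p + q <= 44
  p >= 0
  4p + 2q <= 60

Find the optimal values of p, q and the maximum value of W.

p = 11/2, q = 0, maximum W = 44

Extreme points and W = 8p - 6q:
  (11/2, 0) → W = 44
  (0, 0) → W = 0
  (7/3, 76/3) → W = -400/3
  (0, 30) → W = -180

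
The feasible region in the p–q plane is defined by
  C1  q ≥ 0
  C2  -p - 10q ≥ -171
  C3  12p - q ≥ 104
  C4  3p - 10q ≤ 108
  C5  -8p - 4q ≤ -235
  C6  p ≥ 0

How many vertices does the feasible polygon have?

Of the 15 pairwise boundary intersections, those satisfying every inequality are:
  (36, 0)
  (235/8, 0)
  (279/4, 81/8)
  (833/38, 1133/76)

4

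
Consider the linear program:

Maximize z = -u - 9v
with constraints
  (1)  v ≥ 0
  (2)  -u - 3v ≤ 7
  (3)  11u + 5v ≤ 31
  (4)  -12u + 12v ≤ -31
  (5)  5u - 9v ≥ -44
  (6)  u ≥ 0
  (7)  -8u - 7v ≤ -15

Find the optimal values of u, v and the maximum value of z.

Extreme points and z = -u - 9v:
  (31/11, 0) → z = -31/11
  (31/12, 0) → z = -31/12
  (527/192, 31/192) → z = -403/96

At the optimal vertex, v = 0 and -12u + 12v = -31.
Solving simultaneously gives u = 31/12, v = 0.

u = 31/12, v = 0, maximum z = -31/12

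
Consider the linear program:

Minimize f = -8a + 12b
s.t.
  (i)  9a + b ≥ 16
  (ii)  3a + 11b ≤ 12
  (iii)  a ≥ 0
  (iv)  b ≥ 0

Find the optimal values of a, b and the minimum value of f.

a = 4, b = 0, minimum f = -32

Corner points and f = -8a + 12b:
  (41/24, 5/8) → f = -37/6
  (16/9, 0) → f = -128/9
  (4, 0) → f = -32

The optimum lies where 3a + 11b = 12 and b = 0.
Solving simultaneously gives a = 4, b = 0.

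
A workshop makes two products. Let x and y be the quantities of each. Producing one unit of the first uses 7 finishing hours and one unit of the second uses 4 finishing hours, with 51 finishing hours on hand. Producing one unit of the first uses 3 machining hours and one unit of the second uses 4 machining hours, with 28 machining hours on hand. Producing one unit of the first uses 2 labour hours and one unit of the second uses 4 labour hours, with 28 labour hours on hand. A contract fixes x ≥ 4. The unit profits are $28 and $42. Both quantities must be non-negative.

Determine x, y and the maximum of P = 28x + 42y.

Extreme points and P = 28x + 42y:
  (51/7, 0) → P = 204
  (4, 0) → P = 112
  (23/4, 43/16) → P = 2191/8
  (4, 4) → P = 280

At the optimal vertex, 3x + 4y = 28 and x = 4.
Solving simultaneously gives x = 4, y = 4.

x = 4, y = 4, maximum P = 280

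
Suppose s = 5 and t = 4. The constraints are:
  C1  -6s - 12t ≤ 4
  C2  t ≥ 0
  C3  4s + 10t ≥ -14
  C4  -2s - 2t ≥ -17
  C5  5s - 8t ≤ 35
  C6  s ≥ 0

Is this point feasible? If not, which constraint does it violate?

Constraint C4: -2s - 2t = -18, which is not ≥ -17. All other constraints are satisfied.

not feasible — violates C4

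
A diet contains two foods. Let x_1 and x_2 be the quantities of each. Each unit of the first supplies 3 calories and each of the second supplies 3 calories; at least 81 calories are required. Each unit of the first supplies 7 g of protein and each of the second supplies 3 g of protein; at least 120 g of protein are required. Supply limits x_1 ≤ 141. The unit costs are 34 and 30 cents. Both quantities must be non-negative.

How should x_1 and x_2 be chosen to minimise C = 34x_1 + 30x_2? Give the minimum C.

x_1 = 39/4, x_2 = 69/4, minimum C = 849

Extreme points and C = 34x_1 + 30x_2:
  (0, 40) → C = 1200
  (27, 0) → C = 918
  (141, 0) → C = 4794
  (39/4, 69/4) → C = 849
The feasible region is unbounded (it extends along (0, 1)), but C strictly increases along every unbounded feasible direction, so there is no improving ray and the minimum is attained at a vertex.

The binding constraints are 3x_1 + 3x_2 = 81 and 7x_1 + 3x_2 = 120.
Solving simultaneously gives x_1 = 39/4, x_2 = 69/4.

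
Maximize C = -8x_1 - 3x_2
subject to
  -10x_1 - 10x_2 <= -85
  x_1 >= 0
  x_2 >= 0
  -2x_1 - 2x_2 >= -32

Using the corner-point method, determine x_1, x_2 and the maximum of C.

x_1 = 0, x_2 = 17/2, maximum C = -51/2

Corner points and C = -8x_1 - 3x_2:
  (0, 17/2) → C = -51/2
  (17/2, 0) → C = -68
  (0, 16) → C = -48
  (16, 0) → C = -128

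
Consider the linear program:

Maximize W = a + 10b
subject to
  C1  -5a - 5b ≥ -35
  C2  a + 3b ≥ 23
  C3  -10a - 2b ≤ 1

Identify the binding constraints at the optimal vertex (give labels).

Extreme points and W = a + 10b:
  (-1, 8) → W = 79
  (-15/8, 71/8) → W = 695/8
  (-7/4, 33/4) → W = 323/4

The maximum is at (-15/8, 71/8). Substituting into each constraint, equality holds for C1 and C3; the remaining constraints have slack.

C1 and C3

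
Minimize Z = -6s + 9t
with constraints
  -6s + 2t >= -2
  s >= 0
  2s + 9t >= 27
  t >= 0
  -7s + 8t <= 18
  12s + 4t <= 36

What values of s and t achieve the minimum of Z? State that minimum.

s = 36/29, t = 79/29, minimum Z = 495/29

Feasible corners and Z = -6s + 9t:
  (36/29, 79/29) → Z = 495/29
  (26/17, 61/17) → Z = 393/17
  (54/79, 225/79) → Z = 1701/79

At the optimal vertex, -6s + 2t = -2 and 2s + 9t = 27.
Solving simultaneously gives s = 36/29, t = 79/29.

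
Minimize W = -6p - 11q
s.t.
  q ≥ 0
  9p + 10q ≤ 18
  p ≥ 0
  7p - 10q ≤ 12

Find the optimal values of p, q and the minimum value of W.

Extreme points and W = -6p - 11q:
  (0, 0) → W = 0
  (12/7, 0) → W = -72/7
  (0, 9/5) → W = -99/5
  (15/8, 9/80) → W = -999/80

p = 0, q = 9/5, minimum W = -99/5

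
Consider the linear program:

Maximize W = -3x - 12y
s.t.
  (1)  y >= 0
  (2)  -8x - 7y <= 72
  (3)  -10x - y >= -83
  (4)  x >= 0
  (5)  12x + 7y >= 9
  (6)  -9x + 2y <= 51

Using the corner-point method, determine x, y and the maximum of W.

x = 3/4, y = 0, maximum W = -9/4

Feasible corners and W = -3x - 12y:
  (83/10, 0) → W = -249/10
  (3/4, 0) → W = -9/4
  (115/29, 1257/29) → W = -15429/29
  (0, 9/7) → W = -108/7
  (0, 51/2) → W = -306

The optimum lies where y = 0 and 12x + 7y = 9.
Solving simultaneously gives x = 3/4, y = 0.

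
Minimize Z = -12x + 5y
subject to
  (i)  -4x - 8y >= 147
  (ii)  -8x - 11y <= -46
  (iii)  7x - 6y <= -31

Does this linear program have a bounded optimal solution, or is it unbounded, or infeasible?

infeasible

The boundaries -4x - 8y = 147 and -8x - 11y = -46 meet at (397/4, -68), but that point violates 7x - 6y ≤ -31. Every candidate vertex is excluded by some other constraint, so the feasible region is empty.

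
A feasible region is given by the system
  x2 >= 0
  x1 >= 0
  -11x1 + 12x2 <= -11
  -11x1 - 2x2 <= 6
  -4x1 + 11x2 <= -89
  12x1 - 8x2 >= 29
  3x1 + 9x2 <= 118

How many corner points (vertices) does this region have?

3

The feasible vertices (each the meet of two boundaries and inside every other half-plane) are:
  (89/4, 0)
  (118/3, 0)
  (2099/69, 205/69)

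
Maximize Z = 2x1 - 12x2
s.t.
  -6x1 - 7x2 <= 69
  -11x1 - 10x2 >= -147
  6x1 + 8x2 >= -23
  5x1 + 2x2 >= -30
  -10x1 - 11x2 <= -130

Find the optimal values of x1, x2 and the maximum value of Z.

x1 = 317/21, x2 = -40/21, maximum Z = 1114/21

Corner points and Z = 2x1 - 12x2:
  (-297/14, 1065/28) → Z = -3492/7
  (317/21, -40/21) → Z = 1114/21
  (-118/7, 190/7) → Z = -2516/7

The optimum lies where -11x1 - 10x2 = -147 and -10x1 - 11x2 = -130.
Solving simultaneously gives x1 = 317/21, x2 = -40/21.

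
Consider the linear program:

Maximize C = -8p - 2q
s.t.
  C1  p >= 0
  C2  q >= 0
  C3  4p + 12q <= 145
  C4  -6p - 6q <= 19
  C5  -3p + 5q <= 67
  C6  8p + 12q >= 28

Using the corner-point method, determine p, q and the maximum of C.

Extreme points and C = -8p - 2q:
  (0, 145/12) → C = -145/6
  (0, 7/3) → C = -14/3
  (145/4, 0) → C = -290
  (7/2, 0) → C = -28

p = 0, q = 7/3, maximum C = -14/3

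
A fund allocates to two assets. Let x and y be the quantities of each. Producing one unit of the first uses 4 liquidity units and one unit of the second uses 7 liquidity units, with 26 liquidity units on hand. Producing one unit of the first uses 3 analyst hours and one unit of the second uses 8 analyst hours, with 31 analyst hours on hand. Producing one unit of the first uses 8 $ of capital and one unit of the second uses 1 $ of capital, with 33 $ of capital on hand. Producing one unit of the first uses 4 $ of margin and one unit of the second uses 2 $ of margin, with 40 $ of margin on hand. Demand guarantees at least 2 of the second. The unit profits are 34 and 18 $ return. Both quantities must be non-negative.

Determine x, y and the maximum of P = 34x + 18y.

Corner points and P = 34x + 18y:
  (0, 26/7) → P = 468/7
  (0, 2) → P = 36
  (3, 2) → P = 138

The optimum lies where 4x + 7y = 26 and y = 2.
Solving simultaneously gives x = 3, y = 2.

x = 3, y = 2, maximum P = 138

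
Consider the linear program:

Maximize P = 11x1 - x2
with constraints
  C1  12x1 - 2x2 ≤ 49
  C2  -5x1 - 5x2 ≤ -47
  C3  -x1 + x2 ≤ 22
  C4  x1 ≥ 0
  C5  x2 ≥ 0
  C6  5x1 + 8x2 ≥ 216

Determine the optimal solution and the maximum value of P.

Extreme points and P = 11x1 - x2:
  (93/10, 313/10) → P = 71
  (412/53, 2347/106) → P = 6717/106
  (40/13, 326/13) → P = 114/13

The binding constraints are 12x1 - 2x2 = 49 and -x1 + x2 = 22.
Solving simultaneously gives x1 = 93/10, x2 = 313/10.

x1 = 93/10, x2 = 313/10, maximum P = 71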